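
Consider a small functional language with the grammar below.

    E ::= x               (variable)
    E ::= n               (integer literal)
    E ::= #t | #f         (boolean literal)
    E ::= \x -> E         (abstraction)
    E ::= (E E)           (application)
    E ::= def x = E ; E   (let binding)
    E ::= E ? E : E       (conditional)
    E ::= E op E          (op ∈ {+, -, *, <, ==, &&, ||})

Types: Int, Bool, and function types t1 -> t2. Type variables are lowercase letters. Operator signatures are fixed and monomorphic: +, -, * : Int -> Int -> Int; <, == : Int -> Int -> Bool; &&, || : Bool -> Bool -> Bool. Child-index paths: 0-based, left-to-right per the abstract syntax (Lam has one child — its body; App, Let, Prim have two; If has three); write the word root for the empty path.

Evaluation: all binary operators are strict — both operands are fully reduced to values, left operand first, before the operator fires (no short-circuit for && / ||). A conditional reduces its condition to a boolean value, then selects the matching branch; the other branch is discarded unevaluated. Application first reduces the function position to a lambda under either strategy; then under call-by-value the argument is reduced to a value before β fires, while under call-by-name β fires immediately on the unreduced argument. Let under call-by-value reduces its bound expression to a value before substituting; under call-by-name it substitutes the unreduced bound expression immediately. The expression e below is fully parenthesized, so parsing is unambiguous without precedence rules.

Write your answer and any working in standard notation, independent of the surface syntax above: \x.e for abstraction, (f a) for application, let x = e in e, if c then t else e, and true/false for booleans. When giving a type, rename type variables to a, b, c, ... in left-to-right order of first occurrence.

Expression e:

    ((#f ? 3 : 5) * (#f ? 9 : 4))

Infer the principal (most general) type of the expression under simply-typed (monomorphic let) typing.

Answer: Int

Trace:
  unify Bool ~ Bool
  unify Int ~ Int
  unify Int ~ Int
  unify Bool ~ Bool
  unify Int ~ Int
  unify Int ~ Int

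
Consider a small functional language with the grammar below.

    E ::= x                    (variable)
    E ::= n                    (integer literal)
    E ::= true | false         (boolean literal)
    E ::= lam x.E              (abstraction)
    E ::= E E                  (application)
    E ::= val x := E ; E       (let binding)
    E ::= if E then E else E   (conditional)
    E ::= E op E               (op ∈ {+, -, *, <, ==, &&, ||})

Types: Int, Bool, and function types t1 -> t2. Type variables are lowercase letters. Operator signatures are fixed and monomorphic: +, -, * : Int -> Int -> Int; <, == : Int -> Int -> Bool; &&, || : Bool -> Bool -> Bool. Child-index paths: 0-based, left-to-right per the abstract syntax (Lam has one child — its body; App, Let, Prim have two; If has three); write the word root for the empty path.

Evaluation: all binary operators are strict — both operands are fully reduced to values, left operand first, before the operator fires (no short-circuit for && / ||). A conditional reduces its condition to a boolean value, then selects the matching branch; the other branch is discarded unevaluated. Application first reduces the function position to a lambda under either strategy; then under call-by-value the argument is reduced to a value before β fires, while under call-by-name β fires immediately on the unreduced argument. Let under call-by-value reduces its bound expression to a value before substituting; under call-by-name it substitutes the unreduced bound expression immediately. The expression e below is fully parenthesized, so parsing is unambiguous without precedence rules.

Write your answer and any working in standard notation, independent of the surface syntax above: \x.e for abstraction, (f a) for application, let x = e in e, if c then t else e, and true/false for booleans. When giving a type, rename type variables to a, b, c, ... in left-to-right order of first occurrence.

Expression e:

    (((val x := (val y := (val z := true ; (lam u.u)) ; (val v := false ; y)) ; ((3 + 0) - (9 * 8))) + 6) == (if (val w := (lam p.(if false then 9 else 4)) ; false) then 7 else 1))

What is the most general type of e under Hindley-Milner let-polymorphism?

Answer: Bool

Working:
let z : Bool
u : a
\u._ : a -> a
let y : forall. a -> a
let v : Bool
y : b -> b
let x : forall. b -> b
  unify Int ~ Int
  unify Int ~ Int
  unify Int ~ Int
  unify Int ~ Int
  unify Int ~ Int
  unify Int ~ Int
  unify Int ~ Int
  unify Int ~ Int
  unify Int ~ Int
  unify Bool ~ Bool
  unify Int ~ Int
\p._ : c -> Int
let w : forall. c -> Int
  unify Bool ~ Bool
  unify Int ~ Int
  unify Int ~ Int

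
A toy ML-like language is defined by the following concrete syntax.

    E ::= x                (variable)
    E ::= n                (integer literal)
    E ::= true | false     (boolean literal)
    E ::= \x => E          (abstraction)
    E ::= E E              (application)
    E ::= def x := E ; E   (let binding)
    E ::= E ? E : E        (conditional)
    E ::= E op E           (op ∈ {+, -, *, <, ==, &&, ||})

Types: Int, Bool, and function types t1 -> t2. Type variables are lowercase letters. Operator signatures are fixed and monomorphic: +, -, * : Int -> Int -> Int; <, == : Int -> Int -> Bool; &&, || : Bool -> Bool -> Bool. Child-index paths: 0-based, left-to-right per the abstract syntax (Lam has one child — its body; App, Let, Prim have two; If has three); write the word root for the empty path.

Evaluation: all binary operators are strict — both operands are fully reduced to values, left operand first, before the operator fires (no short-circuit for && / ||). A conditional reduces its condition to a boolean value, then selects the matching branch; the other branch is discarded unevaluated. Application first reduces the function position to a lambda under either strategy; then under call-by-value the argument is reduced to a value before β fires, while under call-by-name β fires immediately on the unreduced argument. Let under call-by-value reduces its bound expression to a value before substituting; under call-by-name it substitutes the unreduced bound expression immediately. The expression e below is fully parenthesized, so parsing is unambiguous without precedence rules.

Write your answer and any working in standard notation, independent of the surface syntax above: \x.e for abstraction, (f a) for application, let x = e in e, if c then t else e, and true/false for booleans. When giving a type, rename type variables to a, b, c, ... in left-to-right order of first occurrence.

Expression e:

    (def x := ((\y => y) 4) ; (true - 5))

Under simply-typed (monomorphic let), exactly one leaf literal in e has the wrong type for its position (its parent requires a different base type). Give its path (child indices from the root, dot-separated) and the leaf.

Working:
y : a
\y._ : a -> a
  unify a -> a ~ Int -> b
  unify a ~ Int
  unify Int ~ b
_ _ : Int
let x : Int
  unify Bool ~ Int
  FAIL: mismatch Bool ~ Int

Answer: 1.0 : true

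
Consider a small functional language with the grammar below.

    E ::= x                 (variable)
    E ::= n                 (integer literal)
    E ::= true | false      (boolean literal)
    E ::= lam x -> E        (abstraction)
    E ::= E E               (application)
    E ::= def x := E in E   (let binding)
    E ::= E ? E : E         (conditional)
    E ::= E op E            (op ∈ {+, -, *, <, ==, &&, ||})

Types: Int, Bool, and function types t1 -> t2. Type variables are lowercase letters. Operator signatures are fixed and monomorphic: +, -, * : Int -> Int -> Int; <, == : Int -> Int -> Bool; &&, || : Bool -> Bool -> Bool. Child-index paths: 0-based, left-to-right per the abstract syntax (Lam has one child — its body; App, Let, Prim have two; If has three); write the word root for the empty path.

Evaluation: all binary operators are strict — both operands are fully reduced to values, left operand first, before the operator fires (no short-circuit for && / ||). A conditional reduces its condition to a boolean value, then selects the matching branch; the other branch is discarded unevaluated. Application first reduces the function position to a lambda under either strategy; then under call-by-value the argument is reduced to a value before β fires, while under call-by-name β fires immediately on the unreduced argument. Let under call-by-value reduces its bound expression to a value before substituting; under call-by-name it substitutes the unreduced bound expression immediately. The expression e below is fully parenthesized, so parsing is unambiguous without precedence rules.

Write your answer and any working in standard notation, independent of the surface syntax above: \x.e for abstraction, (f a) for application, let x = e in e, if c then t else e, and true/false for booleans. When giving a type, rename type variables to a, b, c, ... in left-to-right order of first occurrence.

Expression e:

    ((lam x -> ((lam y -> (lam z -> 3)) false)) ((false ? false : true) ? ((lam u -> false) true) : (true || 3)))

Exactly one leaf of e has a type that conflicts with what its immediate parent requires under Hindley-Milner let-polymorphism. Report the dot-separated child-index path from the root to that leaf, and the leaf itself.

Working:
\z._ : c -> Int
\y._ : b -> c -> Int
  unify b -> c -> Int ~ Bool -> d
  unify b ~ Bool
  unify c -> Int ~ d
_ _ : c -> Int
\x._ : a -> c -> Int
  unify Bool ~ Bool
  unify Bool ~ Bool
  unify Bool ~ Bool
\u._ : e -> Bool
  unify e -> Bool ~ Bool -> f
  unify e ~ Bool
  unify Bool ~ f
_ _ : Bool
  unify Bool ~ Bool
  unify Int ~ Bool
  FAIL: mismatch Int ~ Bool

Answer: 1.2.1 : 3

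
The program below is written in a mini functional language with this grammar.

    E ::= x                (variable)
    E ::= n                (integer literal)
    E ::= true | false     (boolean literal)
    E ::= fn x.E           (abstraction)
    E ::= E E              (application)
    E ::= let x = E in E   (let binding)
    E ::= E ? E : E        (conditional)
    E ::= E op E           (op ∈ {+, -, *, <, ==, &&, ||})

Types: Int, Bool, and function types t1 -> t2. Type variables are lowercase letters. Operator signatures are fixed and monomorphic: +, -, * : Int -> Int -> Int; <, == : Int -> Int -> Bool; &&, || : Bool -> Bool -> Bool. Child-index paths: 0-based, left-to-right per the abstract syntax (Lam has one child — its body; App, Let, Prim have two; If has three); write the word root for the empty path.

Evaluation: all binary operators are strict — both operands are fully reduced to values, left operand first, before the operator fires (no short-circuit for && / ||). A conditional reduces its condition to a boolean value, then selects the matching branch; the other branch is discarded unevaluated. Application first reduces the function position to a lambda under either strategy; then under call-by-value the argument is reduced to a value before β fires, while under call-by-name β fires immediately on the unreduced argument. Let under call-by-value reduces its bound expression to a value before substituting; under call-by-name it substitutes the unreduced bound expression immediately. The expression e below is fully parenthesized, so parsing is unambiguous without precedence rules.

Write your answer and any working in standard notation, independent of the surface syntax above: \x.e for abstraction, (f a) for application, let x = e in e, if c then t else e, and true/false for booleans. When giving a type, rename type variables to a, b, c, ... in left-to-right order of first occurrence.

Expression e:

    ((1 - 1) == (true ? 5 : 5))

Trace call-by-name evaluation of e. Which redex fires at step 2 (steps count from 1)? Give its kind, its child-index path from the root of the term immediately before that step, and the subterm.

Working:
step 0: ((1 - 1) == (if true then 5 else 5))
step 1: [delta@0] (0 == (if true then 5 else 5))
step 2: [if@1] (0 == 5)

Answer: if at 1 : (if true then 5 else 5)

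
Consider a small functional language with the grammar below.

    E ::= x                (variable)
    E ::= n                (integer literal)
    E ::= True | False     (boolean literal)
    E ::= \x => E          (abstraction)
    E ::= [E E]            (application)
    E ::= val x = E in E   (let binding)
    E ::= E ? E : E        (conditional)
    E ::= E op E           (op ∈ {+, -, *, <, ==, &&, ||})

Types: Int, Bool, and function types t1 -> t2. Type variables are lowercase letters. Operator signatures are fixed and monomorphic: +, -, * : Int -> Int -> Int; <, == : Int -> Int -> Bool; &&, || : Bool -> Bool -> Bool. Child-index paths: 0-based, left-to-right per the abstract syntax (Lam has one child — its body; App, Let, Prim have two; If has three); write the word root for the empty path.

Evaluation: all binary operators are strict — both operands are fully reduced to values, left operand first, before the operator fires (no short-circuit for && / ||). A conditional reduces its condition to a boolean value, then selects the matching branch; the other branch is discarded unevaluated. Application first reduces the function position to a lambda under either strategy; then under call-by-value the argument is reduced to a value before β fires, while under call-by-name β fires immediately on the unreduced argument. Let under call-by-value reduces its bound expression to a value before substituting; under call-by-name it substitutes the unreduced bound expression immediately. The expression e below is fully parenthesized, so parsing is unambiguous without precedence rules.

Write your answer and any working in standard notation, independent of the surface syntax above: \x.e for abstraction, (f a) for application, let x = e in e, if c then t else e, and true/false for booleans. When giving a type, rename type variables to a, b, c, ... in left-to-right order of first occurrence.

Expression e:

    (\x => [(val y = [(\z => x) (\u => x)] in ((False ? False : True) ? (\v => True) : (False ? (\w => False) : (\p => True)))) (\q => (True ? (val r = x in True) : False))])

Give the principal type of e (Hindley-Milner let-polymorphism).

Answer: a -> Bool

Working:
x : a
\z._ : b -> a
x : a
\u._ : c -> a
  unify b -> a ~ (c -> a) -> d
  unify b ~ c -> a
  unify a ~ d
_ _ : d
let y : d
  unify Bool ~ Bool
  unify Bool ~ Bool
  unify Bool ~ Bool
\v._ : e -> Bool
  unify Bool ~ Bool
\w._ : f -> Bool
\p._ : g -> Bool
  unify f -> Bool ~ g -> Bool
  unify f ~ g
  unify Bool ~ Bool
  unify e -> Bool ~ g -> Bool
  unify e ~ g
  unify Bool ~ Bool
  unify Bool ~ Bool
x : d
let r : d
  unify Bool ~ Bool
\q._ : h -> Bool
  unify g -> Bool ~ (h -> Bool) -> i
  unify g ~ h -> Bool
  unify Bool ~ i
_ _ : Bool
\x._ : d -> Bool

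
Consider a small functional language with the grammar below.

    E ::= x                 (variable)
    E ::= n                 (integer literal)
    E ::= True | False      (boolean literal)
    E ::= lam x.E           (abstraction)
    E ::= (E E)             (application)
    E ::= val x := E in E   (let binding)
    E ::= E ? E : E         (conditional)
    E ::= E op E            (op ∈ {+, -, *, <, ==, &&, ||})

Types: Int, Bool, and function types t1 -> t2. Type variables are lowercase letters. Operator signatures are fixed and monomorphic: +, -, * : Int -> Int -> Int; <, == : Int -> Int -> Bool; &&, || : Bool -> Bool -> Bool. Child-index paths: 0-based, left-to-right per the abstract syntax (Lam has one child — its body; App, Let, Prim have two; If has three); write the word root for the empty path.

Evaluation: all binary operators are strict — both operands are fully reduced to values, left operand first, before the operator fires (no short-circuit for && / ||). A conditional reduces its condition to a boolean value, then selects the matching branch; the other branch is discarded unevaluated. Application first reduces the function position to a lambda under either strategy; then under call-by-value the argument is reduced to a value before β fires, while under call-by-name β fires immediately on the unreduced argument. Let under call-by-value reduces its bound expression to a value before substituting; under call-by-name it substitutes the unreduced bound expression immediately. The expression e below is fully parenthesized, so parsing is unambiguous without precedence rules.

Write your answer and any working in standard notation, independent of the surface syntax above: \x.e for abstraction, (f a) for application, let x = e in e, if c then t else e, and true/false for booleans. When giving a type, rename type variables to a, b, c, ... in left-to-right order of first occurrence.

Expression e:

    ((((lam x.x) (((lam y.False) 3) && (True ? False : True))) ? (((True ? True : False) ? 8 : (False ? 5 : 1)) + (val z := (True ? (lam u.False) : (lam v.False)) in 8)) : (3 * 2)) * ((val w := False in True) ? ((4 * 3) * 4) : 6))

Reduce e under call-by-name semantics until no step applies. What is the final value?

Answer: 288

Derivation:
step 0: ((if ((\x.x) (((\y.false) 3) && (if true then false else true))) then ((if (if true then true else false) then 8 else (if false then 5 else 1)) + (let z = (if true then (\u.false) else (\v.false)) in 8)) else (3 * 2)) * (if (let w = false in true) then ((4 * 3) * 4) else 6))
step 1: [beta@0.0] ((if (((\y.false) 3) && (if true then false else true)) then ((if (if true then true else false) then 8 else (if false then 5 else 1)) + (let z = (if true then (\u.false) else (\v.false)) in 8)) else (3 * 2)) * (if (let w = false in true) then ((4 * 3) * 4) else 6))
step 2: [beta@0.0.0] ((if (false && (if true then false else true)) then ((if (if true then true else false) then 8 else (if false then 5 else 1)) + (let z = (if true then (\u.false) else (\v.false)) in 8)) else (3 * 2)) * (if (let w = false in true) then ((4 * 3) * 4) else 6))
step 3: [if@0.0.1] ((if (false && false) then ((if (if true then true else false) then 8 else (if false then 5 else 1)) + (let z = (if true then (\u.false) else (\v.false)) in 8)) else (3 * 2)) * (if (let w = false in true) then ((4 * 3) * 4) else 6))
step 4: [delta@0.0] ((if false then ((if (if true then true else false) then 8 else (if false then 5 else 1)) + (let z = (if true then (\u.false) else (\v.false)) in 8)) else (3 * 2)) * (if (let w = false in true) then ((4 * 3) * 4) else 6))
step 5: [if@0] ((3 * 2) * (if (let w = false in true) then ((4 * 3) * 4) else 6))
step 6: [delta@0] (6 * (if (let w = false in true) then ((4 * 3) * 4) else 6))
step 7: [let@1.0] (6 * (if true then ((4 * 3) * 4) else 6))
step 8: [if@1] (6 * ((4 * 3) * 4))
step 9: [delta@1.0] (6 * (12 * 4))
step 10: [delta@1] (6 * 48)
step 11: [delta@root] 288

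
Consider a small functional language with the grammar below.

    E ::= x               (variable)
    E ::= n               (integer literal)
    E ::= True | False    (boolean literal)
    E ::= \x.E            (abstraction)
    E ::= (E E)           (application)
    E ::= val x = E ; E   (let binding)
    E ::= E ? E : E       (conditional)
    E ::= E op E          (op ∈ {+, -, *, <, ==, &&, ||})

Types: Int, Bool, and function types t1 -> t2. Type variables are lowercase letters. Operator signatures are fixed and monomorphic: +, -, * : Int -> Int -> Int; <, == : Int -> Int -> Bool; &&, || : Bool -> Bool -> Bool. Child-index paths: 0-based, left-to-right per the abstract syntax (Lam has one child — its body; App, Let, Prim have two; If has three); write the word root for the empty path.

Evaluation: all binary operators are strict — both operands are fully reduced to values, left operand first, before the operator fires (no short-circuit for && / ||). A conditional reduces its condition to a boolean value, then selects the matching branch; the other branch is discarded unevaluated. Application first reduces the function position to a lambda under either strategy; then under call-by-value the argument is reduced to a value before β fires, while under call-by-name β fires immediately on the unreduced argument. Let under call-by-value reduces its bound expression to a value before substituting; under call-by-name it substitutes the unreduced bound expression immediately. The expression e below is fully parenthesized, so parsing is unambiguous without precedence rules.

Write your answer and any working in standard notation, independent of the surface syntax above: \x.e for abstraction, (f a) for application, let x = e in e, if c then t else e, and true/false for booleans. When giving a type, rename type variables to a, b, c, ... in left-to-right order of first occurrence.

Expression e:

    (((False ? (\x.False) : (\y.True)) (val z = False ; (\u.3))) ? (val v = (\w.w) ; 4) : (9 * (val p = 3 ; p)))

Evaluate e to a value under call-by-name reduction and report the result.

Answer: 4

Derivation:
step 0: (if ((if false then (\x.false) else (\y.true)) (let z = false in (\u.3))) then (let v = (\w.w) in 4) else (9 * (let p = 3 in p)))
step 1: [if@0.0] (if ((\y.true) (let z = false in (\u.3))) then (let v = (\w.w) in 4) else (9 * (let p = 3 in p)))
step 2: [beta@0] (if true then (let v = (\w.w) in 4) else (9 * (let p = 3 in p)))
step 3: [if@root] (let v = (\w.w) in 4)
step 4: [let@root] 4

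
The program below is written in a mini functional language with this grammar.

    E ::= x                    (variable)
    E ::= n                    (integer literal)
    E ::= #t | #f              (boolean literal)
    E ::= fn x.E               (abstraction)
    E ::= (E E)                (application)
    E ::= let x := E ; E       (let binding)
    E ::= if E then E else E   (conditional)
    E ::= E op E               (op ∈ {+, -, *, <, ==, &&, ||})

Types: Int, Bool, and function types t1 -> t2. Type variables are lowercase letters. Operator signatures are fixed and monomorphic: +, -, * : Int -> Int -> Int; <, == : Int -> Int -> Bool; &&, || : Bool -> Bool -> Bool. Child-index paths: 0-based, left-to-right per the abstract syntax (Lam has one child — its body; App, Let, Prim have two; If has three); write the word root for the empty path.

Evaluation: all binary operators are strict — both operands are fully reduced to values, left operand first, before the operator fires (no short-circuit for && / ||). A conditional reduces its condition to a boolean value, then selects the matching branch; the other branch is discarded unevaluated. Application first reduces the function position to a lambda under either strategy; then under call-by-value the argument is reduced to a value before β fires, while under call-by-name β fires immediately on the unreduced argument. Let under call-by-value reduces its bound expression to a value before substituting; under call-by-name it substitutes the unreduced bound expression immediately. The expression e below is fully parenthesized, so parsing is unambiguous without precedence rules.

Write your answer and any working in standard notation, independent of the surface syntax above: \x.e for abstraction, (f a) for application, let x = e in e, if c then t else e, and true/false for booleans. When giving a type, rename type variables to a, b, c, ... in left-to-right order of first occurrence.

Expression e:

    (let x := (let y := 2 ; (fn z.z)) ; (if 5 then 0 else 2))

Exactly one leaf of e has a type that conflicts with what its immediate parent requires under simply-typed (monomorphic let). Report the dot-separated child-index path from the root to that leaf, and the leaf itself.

Answer: 1.0 : 5

Derivation:
let y : Int
z : a
\z._ : a -> a
let x : a -> a
  unify Int ~ Bool
  FAIL: mismatch Int ~ Bool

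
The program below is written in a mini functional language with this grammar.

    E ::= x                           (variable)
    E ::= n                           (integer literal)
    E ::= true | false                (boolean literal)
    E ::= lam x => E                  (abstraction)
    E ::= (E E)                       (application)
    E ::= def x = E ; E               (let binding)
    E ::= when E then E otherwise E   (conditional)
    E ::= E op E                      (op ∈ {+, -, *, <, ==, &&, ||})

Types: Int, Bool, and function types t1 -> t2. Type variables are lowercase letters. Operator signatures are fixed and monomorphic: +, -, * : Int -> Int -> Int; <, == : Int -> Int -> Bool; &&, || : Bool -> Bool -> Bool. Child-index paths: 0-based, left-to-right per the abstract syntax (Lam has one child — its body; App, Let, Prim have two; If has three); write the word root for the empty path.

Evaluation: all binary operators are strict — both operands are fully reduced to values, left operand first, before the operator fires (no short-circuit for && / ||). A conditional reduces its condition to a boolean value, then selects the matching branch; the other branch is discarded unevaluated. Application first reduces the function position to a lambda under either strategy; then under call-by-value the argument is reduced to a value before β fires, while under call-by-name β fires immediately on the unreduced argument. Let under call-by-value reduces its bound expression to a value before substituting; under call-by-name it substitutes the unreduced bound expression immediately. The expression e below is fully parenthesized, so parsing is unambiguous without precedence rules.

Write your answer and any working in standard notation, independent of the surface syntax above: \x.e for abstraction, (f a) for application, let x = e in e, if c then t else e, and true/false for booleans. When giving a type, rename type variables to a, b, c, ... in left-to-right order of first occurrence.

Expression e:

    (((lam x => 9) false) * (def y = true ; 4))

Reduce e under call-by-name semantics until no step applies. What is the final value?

Trace:
step 0: (((\x.9) false) * (let y = true in 4))
step 1: [beta@0] (9 * (let y = true in 4))
step 2: [let@1] (9 * 4)
step 3: [delta@root] 36

Answer: 36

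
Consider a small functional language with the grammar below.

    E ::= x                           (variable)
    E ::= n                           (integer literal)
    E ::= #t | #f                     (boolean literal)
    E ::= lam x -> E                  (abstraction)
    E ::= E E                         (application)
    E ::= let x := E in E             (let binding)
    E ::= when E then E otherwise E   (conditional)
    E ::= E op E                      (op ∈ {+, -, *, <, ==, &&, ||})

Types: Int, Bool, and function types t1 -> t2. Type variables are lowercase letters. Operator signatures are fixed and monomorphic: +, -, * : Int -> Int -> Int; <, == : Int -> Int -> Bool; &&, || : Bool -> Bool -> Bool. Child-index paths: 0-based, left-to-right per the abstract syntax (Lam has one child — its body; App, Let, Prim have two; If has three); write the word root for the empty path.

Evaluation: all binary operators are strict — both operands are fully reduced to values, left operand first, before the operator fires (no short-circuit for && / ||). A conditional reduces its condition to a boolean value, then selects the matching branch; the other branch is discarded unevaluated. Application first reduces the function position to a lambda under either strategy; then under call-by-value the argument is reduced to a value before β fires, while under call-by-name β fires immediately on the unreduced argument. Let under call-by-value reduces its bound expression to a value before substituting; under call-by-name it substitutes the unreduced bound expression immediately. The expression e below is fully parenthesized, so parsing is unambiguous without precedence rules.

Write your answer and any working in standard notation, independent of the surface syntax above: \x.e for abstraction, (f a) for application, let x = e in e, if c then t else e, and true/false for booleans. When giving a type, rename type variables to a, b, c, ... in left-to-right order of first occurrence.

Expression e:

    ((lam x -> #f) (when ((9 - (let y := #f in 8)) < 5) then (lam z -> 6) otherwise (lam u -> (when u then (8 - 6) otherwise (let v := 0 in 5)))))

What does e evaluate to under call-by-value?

Working:
step 0: ((\x.false) (if ((9 - (let y = false in 8)) < 5) then (\z.6) else (\u.(if u then (8 - 6) else (let v = 0 in 5)))))
step 1: [let@1.0.0.1] ((\x.false) (if ((9 - 8) < 5) then (\z.6) else (\u.(if u then (8 - 6) else (let v = 0 in 5)))))
step 2: [delta@1.0.0] ((\x.false) (if (1 < 5) then (\z.6) else (\u.(if u then (8 - 6) else (let v = 0 in 5)))))
step 3: [delta@1.0] ((\x.false) (if true then (\z.6) else (\u.(if u then (8 - 6) else (let v = 0 in 5)))))
step 4: [if@1] ((\x.false) (\z.6))
step 5: [beta@root] false

Answer: false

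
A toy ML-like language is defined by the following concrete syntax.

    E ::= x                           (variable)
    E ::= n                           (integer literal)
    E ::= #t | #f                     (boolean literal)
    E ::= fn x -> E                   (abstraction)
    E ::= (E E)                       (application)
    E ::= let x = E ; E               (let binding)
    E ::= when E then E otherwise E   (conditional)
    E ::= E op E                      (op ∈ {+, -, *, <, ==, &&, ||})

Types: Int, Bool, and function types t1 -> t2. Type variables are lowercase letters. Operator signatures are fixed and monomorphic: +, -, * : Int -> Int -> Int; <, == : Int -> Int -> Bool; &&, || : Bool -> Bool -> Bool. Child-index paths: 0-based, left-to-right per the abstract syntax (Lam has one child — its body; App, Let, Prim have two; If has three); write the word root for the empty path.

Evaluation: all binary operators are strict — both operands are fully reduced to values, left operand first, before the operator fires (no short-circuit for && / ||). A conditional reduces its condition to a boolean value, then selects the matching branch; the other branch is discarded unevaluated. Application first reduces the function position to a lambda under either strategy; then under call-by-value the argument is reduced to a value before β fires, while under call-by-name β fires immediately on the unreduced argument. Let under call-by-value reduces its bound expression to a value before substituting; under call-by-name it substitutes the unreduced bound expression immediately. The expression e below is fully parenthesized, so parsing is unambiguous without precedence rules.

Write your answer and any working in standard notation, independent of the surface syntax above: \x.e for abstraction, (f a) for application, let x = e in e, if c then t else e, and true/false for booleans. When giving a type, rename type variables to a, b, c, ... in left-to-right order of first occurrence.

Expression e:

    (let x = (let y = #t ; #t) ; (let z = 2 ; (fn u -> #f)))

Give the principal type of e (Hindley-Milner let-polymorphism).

Derivation:
let y : Bool
let x : Bool
let z : Int
\u._ : a -> Bool

Answer: a -> Bool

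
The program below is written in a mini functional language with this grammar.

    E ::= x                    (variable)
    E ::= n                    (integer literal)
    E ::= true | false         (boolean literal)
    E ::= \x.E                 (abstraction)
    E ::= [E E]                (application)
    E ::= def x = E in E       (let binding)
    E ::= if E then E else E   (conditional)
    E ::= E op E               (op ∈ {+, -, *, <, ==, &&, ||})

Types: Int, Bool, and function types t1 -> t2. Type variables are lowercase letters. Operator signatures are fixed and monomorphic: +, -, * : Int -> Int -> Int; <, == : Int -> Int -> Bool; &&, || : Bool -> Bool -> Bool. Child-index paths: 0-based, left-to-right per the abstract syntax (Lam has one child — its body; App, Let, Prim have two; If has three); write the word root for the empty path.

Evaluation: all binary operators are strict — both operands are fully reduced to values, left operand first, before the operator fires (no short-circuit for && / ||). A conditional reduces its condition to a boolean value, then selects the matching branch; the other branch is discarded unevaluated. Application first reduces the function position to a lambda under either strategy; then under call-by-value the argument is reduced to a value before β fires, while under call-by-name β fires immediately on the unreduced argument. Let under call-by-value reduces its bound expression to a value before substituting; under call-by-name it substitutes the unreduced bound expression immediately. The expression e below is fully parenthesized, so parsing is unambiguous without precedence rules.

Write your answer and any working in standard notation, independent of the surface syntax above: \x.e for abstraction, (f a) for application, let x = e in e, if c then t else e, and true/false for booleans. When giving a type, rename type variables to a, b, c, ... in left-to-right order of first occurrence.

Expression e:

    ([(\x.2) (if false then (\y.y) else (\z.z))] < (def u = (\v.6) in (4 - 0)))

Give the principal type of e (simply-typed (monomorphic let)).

Trace:
\x._ : a -> Int
  unify Bool ~ Bool
y : b
\y._ : b -> b
z : c
\z._ : c -> c
  unify b -> b ~ c -> c
  unify b ~ c
  unify c ~ c
  unify a -> Int ~ (c -> c) -> d
  unify a ~ c -> c
  unify Int ~ d
_ _ : Int
  unify Int ~ Int
\v._ : e -> Int
let u : e -> Int
  unify Int ~ Int
  unify Int ~ Int
  unify Int ~ Int

Answer: Bool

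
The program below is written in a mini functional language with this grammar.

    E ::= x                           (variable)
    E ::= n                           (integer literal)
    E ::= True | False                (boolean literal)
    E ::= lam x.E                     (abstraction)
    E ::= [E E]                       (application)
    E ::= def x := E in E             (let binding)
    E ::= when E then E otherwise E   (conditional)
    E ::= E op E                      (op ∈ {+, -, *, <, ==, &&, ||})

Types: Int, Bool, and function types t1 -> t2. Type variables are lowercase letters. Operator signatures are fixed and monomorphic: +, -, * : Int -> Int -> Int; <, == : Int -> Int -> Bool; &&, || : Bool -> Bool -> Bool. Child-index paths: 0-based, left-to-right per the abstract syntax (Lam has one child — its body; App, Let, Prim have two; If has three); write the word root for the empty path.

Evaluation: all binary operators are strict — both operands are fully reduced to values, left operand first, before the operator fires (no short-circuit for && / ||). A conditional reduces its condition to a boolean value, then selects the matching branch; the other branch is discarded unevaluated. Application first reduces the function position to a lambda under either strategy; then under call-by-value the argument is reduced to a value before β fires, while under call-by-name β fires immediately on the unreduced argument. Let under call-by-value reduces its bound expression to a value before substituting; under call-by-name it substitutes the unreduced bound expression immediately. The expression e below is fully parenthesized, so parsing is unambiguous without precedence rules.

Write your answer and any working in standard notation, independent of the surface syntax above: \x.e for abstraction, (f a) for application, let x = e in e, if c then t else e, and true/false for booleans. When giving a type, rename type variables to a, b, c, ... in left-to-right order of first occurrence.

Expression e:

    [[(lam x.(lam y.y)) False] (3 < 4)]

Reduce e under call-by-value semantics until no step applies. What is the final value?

Answer: true

Working:
step 0: (((\x.(\y.y)) false) (3 < 4))
step 1: [beta@0] ((\y.y) (3 < 4))
step 2: [delta@1] ((\y.y) true)
step 3: [beta@root] true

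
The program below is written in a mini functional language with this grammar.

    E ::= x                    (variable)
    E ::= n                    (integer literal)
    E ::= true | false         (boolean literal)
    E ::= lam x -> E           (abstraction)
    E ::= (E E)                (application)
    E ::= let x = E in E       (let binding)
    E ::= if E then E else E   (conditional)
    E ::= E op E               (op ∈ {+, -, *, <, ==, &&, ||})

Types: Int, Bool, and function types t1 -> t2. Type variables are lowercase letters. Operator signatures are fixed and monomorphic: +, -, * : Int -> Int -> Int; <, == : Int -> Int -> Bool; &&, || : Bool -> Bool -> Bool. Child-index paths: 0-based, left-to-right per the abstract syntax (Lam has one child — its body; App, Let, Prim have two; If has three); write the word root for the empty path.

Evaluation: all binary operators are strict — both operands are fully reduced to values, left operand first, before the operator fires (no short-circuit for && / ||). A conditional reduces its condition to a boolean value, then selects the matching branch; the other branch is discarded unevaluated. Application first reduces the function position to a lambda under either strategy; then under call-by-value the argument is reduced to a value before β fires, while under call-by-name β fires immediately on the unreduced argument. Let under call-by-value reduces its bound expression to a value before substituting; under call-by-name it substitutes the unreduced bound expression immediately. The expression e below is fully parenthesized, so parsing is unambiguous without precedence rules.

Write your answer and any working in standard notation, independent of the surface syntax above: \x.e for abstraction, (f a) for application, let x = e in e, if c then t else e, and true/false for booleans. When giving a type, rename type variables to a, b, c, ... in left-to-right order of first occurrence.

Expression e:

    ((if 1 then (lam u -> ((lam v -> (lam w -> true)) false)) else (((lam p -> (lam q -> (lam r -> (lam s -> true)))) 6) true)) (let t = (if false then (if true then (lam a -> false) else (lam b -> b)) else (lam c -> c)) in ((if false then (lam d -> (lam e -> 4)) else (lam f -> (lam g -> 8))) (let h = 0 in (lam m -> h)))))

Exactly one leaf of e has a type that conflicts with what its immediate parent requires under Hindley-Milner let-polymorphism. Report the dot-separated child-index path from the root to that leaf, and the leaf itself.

Working:
  unify Int ~ Bool
  FAIL: mismatch Int ~ Bool

Answer: 0.0 : 1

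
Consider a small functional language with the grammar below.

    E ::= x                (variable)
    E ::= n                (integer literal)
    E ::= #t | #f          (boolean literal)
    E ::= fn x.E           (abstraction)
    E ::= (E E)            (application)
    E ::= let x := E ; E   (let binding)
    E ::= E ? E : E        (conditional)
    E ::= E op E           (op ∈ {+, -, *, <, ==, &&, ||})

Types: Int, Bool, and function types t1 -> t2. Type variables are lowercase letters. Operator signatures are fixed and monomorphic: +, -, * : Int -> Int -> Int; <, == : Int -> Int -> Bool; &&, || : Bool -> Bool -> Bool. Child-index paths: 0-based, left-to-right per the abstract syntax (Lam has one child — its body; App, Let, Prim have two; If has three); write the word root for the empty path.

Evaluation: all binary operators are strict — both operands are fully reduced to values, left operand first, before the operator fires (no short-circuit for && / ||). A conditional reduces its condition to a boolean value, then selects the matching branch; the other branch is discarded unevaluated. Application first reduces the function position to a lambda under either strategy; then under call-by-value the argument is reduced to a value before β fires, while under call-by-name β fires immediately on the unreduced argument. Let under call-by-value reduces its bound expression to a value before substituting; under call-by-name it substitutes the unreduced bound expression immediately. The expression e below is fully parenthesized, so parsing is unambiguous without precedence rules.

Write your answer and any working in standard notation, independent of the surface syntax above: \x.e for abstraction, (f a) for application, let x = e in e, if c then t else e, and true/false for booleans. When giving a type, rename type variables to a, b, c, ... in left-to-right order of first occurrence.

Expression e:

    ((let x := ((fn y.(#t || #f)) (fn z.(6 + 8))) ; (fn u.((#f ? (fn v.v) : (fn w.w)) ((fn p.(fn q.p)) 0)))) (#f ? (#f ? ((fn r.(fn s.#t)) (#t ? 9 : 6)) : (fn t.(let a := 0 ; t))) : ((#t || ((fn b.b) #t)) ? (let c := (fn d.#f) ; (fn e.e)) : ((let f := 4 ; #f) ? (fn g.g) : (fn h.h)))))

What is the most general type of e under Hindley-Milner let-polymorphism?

Answer: a -> Int

Derivation:
  unify Bool ~ Bool
  unify Bool ~ Bool
\y._ : a -> Bool
  unify Int ~ Int
  unify Int ~ Int
\z._ : b -> Int
  unify a -> Bool ~ (b -> Int) -> c
  unify a ~ b -> Int
  unify Bool ~ c
_ _ : Bool
let x : Bool
  unify Bool ~ Bool
v : e
\v._ : e -> e
w : f
\w._ : f -> f
  unify e -> e ~ f -> f
  unify e ~ f
  unify f ~ f
p : g
\q._ : h -> g
\p._ : g -> h -> g
  unify g -> h -> g ~ Int -> i
  unify g ~ Int
  unify h -> Int ~ i
_ _ : h -> Int
  unify f -> f ~ (h -> Int) -> j
  unify f ~ h -> Int
  unify h -> Int ~ j
_ _ : h -> Int
\u._ : d -> h -> Int
  unify Bool ~ Bool
  unify Bool ~ Bool
\s._ : l -> Bool
\r._ : k -> l -> Bool
  unify Bool ~ Bool
  unify Int ~ Int
  unify k -> l -> Bool ~ Int -> m
  unify k ~ Int
  unify l -> Bool ~ m
_ _ : l -> Bool
let a : Int
t : n
\t._ : n -> n
  unify l -> Bool ~ n -> n
  unify l ~ n
  unify Bool ~ n
  unify Bool ~ Bool
b : o
\b._ : o -> o
  unify o -> o ~ Bool -> p
  unify o ~ Bool
  unify Bool ~ p
_ _ : Bool
  unify Bool ~ Bool
  unify Bool ~ Bool
\d._ : q -> Bool
let c : forall. q -> Bool
e : r
\e._ : r -> r
let f : Int
  unify Bool ~ Bool
g : s
\g._ : s -> s
h : t
\h._ : t -> t
  unify s -> s ~ t -> t
  unify s ~ t
  unify t ~ t
  unify r -> r ~ t -> t
  unify r ~ t
  unify t ~ t
  unify Bool -> Bool ~ t -> t
  unify Bool ~ t
  unify Bool ~ Bool
  unify d -> h -> Int ~ (Bool -> Bool) -> u
  unify d ~ Bool -> Bool
  unify h -> Int ~ u
_ _ : h -> Int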